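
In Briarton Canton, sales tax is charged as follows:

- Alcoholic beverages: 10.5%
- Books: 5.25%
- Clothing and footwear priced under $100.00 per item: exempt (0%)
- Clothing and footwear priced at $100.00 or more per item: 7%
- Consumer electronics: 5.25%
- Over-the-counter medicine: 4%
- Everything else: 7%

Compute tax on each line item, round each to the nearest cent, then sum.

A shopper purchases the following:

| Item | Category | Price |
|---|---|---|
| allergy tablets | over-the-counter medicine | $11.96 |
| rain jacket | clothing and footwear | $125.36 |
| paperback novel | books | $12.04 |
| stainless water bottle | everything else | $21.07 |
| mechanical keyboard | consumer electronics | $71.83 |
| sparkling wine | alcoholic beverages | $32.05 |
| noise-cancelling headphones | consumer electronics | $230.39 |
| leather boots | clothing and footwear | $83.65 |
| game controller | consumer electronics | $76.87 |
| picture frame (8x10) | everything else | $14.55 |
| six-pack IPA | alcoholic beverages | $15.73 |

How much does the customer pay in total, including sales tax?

$732.81

Allergy tablets $11.96: over-the-counter medicine → 4% → $0.48
Rain jacket $125.36: clothing and footwear, $100.00 or more → 7% → $8.78
Paperback novel $12.04: books → 5.25% → $0.63
Stainless water bottle $21.07: everything else → 7% → $1.47
Mechanical keyboard $71.83: consumer electronics → 5.25% → $3.77
Sparkling wine $32.05: alcoholic beverages → 10.5% → $3.37
Noise-cancelling headphones $230.39: consumer electronics → 5.25% → $12.10
Leather boots $83.65: clothing and footwear, under $100.00 → 0% → $0.00
Game controller $76.87: consumer electronics → 5.25% → $4.04
Picture frame (8x10) $14.55: everything else → 7% → $1.02
Six-pack IPA $15.73: alcoholic beverages → 10.5% → $1.65
Subtotal = $695.50; tax = $37.31; total due = $732.81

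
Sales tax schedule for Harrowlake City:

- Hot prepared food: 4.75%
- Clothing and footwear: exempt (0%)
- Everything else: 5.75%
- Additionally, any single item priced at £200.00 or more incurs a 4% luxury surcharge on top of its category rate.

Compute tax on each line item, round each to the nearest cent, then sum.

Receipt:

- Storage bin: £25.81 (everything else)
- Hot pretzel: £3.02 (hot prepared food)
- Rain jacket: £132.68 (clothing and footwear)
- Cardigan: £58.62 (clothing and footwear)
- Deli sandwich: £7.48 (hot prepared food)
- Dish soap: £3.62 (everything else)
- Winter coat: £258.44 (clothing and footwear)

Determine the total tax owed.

£12.53

Storage bin £25.81: everything else → 5.75% → £1.48
Hot pretzel £3.02: hot prepared food → 4.75% → £0.14
Rain jacket £132.68: clothing and footwear → 0% → £0.00
Cardigan £58.62: clothing and footwear → 0% → £0.00
Deli sandwich £7.48: hot prepared food → 4.75% → £0.36
Dish soap £3.62: everything else → 5.75% → £0.21
Winter coat £258.44: clothing and footwear → 0% + 4% surcharge = 4% → £10.34
Total tax = £1.48 + £0.14 + £0.36 + £0.21 + £10.34 = £12.53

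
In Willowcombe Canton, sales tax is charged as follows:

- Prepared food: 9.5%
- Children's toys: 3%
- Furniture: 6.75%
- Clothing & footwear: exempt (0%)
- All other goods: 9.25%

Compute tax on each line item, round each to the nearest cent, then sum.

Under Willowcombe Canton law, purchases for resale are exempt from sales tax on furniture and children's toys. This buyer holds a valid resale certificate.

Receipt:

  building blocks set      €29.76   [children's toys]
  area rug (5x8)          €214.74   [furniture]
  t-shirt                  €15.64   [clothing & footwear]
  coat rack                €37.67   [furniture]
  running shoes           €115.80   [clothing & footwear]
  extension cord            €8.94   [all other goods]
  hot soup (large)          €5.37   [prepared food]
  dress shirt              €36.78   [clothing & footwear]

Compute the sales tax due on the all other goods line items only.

Extension cord €8.94: all other goods → 9.25% → €0.83
Tax on all other goods = €0.83

€0.83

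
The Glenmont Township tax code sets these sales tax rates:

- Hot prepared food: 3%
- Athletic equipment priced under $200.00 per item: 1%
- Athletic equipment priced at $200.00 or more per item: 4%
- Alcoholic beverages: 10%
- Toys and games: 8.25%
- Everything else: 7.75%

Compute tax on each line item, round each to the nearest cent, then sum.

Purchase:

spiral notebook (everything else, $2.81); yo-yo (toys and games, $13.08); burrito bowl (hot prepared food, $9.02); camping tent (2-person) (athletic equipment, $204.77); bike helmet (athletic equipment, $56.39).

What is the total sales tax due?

Spiral notebook $2.81: everything else → 7.75% → $0.22
Yo-yo $13.08: toys and games → 8.25% → $1.08
Burrito bowl $9.02: hot prepared food → 3% → $0.27
Camping tent (2-person) $204.77: athletic equipment, $200.00 or more → 4% → $8.19
Bike helmet $56.39: athletic equipment, under $200.00 → 1% → $0.56
Total tax = $0.22 + $1.08 + $0.27 + $8.19 + $0.56 = $10.32

$10.32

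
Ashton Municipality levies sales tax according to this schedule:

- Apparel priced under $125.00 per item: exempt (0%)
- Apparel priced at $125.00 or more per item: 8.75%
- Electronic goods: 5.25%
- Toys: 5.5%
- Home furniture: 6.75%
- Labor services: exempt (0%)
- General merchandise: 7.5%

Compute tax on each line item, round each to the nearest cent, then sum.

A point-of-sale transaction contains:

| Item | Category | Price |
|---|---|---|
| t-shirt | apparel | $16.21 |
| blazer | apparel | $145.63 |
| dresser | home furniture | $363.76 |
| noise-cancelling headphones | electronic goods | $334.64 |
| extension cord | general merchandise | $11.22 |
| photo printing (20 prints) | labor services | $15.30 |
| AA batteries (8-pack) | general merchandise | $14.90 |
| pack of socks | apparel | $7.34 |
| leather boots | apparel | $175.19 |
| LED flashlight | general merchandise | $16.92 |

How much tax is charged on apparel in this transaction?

T-shirt $16.21: apparel, under $125.00 → 0% → $0.00
Blazer $145.63: apparel, $125.00 or more → 8.75% → $12.74
Pack of socks $7.34: apparel, under $125.00 → 0% → $0.00
Leather boots $175.19: apparel, $125.00 or more → 8.75% → $15.33
Tax on apparel = $0.00 + $12.74 + $0.00 + $15.33 = $28.07

$28.07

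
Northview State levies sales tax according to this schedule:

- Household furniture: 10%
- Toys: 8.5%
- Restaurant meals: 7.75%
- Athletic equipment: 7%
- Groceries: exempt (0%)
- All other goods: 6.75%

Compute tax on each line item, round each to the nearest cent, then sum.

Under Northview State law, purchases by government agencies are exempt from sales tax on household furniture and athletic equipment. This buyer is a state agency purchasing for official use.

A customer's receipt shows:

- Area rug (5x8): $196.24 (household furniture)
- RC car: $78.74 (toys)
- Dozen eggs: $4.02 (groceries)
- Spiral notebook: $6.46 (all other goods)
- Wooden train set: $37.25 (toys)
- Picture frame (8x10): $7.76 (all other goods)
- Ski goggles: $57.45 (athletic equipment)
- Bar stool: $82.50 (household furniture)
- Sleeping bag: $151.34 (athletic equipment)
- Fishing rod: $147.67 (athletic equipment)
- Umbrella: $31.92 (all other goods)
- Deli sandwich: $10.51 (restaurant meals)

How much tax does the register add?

$13.78

Area rug (5x8) $196.24: household furniture, buyer-exempt → 0% → $0.00
RC car $78.74: toys → 8.5% → $6.69
Dozen eggs $4.02: groceries → 0% → $0.00
Spiral notebook $6.46: all other goods → 6.75% → $0.44
Wooden train set $37.25: toys → 8.5% → $3.17
Picture frame (8x10) $7.76: all other goods → 6.75% → $0.52
Ski goggles $57.45: athletic equipment, buyer-exempt → 0% → $0.00
Bar stool $82.50: household furniture, buyer-exempt → 0% → $0.00
Sleeping bag $151.34: athletic equipment, buyer-exempt → 0% → $0.00
Fishing rod $147.67: athletic equipment, buyer-exempt → 0% → $0.00
Umbrella $31.92: all other goods → 6.75% → $2.15
Deli sandwich $10.51: restaurant meals → 7.75% → $0.81
Total tax = $6.69 + $0.44 + $3.17 + $0.52 + $2.15 + $0.81 = $13.78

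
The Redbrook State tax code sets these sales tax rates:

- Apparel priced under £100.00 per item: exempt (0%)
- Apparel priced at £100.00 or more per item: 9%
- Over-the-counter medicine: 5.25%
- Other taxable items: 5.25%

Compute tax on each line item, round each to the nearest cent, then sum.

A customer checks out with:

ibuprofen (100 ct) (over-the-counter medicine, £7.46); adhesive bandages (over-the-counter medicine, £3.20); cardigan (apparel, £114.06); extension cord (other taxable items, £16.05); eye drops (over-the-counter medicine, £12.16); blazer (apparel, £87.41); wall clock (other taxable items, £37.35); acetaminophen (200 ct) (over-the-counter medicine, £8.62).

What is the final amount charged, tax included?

£301.03

Ibuprofen (100 ct) £7.46: over-the-counter medicine → 5.25% → £0.39
Adhesive bandages £3.20: over-the-counter medicine → 5.25% → £0.17
Cardigan £114.06: apparel, £100.00 or more → 9% → £10.27
Extension cord £16.05: other taxable items → 5.25% → £0.84
Eye drops £12.16: over-the-counter medicine → 5.25% → £0.64
Blazer £87.41: apparel, under £100.00 → 0% → £0.00
Wall clock £37.35: other taxable items → 5.25% → £1.96
Acetaminophen (200 ct) £8.62: over-the-counter medicine → 5.25% → £0.45
Subtotal = £286.31; tax = £14.72; total due = £301.03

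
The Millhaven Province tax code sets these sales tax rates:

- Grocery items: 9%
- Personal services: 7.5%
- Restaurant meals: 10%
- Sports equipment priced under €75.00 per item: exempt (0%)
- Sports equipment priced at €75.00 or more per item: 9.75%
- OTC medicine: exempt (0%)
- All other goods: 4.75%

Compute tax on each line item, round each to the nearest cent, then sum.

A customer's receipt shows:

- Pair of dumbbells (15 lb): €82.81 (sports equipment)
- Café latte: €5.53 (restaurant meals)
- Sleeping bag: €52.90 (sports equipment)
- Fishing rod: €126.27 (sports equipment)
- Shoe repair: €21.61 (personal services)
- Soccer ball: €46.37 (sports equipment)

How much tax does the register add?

Pair of dumbbells (15 lb) €82.81: sports equipment, €75.00 or more → 9.75% → €8.07
Café latte €5.53: restaurant meals → 10% → €0.55
Sleeping bag €52.90: sports equipment, under €75.00 → 0% → €0.00
Fishing rod €126.27: sports equipment, €75.00 or more → 9.75% → €12.31
Shoe repair €21.61: personal services → 7.5% → €1.62
Soccer ball €46.37: sports equipment, under €75.00 → 0% → €0.00
Total tax = €8.07 + €0.55 + €12.31 + €1.62 = €22.55

€22.55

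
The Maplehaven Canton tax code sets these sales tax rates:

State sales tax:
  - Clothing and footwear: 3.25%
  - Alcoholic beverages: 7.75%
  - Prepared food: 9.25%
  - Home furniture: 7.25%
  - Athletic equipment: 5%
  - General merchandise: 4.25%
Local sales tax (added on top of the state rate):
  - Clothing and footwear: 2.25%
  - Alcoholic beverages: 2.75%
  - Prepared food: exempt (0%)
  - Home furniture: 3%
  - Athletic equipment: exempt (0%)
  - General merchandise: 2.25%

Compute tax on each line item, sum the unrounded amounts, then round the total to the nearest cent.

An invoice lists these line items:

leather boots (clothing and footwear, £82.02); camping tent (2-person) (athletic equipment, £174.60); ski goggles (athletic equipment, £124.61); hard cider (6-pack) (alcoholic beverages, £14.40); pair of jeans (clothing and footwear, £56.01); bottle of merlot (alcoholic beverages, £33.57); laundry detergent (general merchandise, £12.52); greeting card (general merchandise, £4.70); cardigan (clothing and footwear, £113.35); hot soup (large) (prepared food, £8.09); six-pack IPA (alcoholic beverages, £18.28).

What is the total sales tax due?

Leather boots £82.02: clothing and footwear → 3.25% + 2.25% local = 5.5% → £4.5111
Camping tent (2-person) £174.60: athletic equipment → 5% + 0% local = 5% → £8.73
Ski goggles £124.61: athletic equipment → 5% + 0% local = 5% → £6.2305
Hard cider (6-pack) £14.40: alcoholic beverages → 7.75% + 2.75% local = 10.5% → £1.512
Pair of jeans £56.01: clothing and footwear → 3.25% + 2.25% local = 5.5% → £3.08055
Bottle of merlot £33.57: alcoholic beverages → 7.75% + 2.75% local = 10.5% → £3.52485
Laundry detergent £12.52: general merchandise → 4.25% + 2.25% local = 6.5% → £0.8138
Greeting card £4.70: general merchandise → 4.25% + 2.25% local = 6.5% → £0.3055
Cardigan £113.35: clothing and footwear → 3.25% + 2.25% local = 5.5% → £6.23425
Hot soup (large) £8.09: prepared food → 9.25% + 0% local = 9.25% → £0.748325
Six-pack IPA £18.28: alcoholic beverages → 7.75% + 2.75% local = 10.5% → £1.9194
Unrounded tax sum = £37.610275 → £37.61

£37.61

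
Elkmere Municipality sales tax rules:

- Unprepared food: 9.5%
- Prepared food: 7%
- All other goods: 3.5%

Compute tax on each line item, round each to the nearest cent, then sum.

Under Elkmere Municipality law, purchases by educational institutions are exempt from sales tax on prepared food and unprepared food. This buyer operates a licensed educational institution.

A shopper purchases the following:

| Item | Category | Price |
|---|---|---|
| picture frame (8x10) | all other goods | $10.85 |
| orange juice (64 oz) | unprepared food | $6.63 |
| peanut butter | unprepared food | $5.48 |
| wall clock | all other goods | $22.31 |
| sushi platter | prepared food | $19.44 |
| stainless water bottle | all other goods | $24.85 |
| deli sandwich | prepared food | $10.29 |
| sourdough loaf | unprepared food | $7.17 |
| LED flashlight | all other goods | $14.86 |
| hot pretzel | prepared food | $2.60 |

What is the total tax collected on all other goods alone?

Picture frame (8x10) $10.85: all other goods → 3.5% → $0.38
Wall clock $22.31: all other goods → 3.5% → $0.78
Stainless water bottle $24.85: all other goods → 3.5% → $0.87
LED flashlight $14.86: all other goods → 3.5% → $0.52
Tax on all other goods = $0.38 + $0.78 + $0.87 + $0.52 = $2.55

$2.55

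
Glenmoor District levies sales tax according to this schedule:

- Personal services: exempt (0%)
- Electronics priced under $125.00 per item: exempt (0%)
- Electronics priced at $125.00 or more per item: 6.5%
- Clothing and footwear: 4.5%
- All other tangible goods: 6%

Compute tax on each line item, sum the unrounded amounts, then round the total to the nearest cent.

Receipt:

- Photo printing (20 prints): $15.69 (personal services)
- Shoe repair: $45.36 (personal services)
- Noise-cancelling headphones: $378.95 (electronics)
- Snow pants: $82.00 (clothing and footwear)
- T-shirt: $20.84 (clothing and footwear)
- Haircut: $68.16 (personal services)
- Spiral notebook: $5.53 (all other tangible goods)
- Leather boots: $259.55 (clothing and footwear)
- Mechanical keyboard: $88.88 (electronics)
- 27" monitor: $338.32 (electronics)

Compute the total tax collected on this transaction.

Photo printing (20 prints) $15.69: personal services → 0% → $0.00
Shoe repair $45.36: personal services → 0% → $0.00
Noise-cancelling headphones $378.95: electronics, $125.00 or more → 6.5% → $24.63175
Snow pants $82.00: clothing and footwear → 4.5% → $3.69
T-shirt $20.84: clothing and footwear → 4.5% → $0.9378
Haircut $68.16: personal services → 0% → $0.00
Spiral notebook $5.53: all other tangible goods → 6% → $0.3318
Leather boots $259.55: clothing and footwear → 4.5% → $11.67975
Mechanical keyboard $88.88: electronics, under $125.00 → 0% → $0.00
27" monitor $338.32: electronics, $125.00 or more → 6.5% → $21.9908
Unrounded tax sum = $63.2619 → $63.26

$63.26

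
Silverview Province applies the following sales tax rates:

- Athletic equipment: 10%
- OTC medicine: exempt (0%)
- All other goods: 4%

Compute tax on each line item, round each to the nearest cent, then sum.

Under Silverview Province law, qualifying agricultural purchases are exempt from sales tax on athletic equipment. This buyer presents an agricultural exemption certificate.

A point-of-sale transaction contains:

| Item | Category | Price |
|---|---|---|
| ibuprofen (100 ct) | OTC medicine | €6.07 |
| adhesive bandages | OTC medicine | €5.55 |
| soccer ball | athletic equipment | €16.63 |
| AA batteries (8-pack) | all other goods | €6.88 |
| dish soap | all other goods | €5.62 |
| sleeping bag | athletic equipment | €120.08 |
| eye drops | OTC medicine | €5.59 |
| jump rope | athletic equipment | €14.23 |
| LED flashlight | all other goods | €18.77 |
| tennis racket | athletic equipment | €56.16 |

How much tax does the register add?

€1.25

Ibuprofen (100 ct) €6.07: OTC medicine → 0% → €0.00
Adhesive bandages €5.55: OTC medicine → 0% → €0.00
Soccer ball €16.63: athletic equipment, buyer-exempt → 0% → €0.00
AA batteries (8-pack) €6.88: all other goods → 4% → €0.28
Dish soap €5.62: all other goods → 4% → €0.22
Sleeping bag €120.08: athletic equipment, buyer-exempt → 0% → €0.00
Eye drops €5.59: OTC medicine → 0% → €0.00
Jump rope €14.23: athletic equipment, buyer-exempt → 0% → €0.00
LED flashlight €18.77: all other goods → 4% → €0.75
Tennis racket €56.16: athletic equipment, buyer-exempt → 0% → €0.00
Total tax = €0.28 + €0.22 + €0.75 = €1.25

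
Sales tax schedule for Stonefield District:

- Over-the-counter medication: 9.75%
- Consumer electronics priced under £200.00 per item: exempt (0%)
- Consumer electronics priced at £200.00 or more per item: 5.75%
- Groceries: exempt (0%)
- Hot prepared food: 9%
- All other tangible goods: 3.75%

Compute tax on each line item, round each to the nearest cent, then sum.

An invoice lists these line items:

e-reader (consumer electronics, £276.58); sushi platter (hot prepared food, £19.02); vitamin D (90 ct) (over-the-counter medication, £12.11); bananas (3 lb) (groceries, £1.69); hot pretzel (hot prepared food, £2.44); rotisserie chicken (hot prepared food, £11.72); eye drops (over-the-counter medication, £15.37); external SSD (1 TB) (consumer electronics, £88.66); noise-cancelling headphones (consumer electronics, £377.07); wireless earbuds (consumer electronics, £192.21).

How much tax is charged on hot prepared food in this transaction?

Sushi platter £19.02: hot prepared food → 9% → £1.71
Hot pretzel £2.44: hot prepared food → 9% → £0.22
Rotisserie chicken £11.72: hot prepared food → 9% → £1.05
Tax on hot prepared food = £1.71 + £0.22 + £1.05 = £2.98

£2.98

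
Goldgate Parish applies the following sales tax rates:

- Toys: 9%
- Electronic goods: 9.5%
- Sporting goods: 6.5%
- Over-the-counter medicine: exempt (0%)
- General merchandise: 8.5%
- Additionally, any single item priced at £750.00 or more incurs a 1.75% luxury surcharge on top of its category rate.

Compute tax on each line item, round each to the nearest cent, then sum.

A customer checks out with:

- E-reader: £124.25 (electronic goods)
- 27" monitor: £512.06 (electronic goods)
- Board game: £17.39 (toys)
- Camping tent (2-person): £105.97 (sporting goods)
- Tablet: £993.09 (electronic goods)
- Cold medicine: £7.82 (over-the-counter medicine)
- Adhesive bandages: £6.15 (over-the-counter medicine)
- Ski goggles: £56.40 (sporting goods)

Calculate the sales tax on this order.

E-reader £124.25: electronic goods → 9.5% → £11.80
27" monitor £512.06: electronic goods → 9.5% → £48.65
Board game £17.39: toys → 9% → £1.57
Camping tent (2-person) £105.97: sporting goods → 6.5% → £6.89
Tablet £993.09: electronic goods → 9.5% + 1.75% surcharge = 11.25% → £111.72
Cold medicine £7.82: over-the-counter medicine → 0% → £0.00
Adhesive bandages £6.15: over-the-counter medicine → 0% → £0.00
Ski goggles £56.40: sporting goods → 6.5% → £3.67
Total tax = £11.80 + £48.65 + £1.57 + £6.89 + £111.72 + £3.67 = £184.30

£184.30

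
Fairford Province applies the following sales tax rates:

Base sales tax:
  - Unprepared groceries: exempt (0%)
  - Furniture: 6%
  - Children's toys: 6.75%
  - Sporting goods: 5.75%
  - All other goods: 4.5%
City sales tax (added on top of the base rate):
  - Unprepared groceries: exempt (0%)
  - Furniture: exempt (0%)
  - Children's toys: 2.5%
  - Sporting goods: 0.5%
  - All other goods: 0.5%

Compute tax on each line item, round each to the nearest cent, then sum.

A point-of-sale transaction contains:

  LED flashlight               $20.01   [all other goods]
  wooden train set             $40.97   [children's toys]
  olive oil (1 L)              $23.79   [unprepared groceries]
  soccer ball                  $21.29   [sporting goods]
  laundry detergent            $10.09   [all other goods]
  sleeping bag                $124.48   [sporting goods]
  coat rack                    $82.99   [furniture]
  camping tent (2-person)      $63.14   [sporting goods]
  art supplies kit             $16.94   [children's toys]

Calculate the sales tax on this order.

LED flashlight $20.01: all other goods → 4.5% + 0.5% city = 5% → $1.00
Wooden train set $40.97: children's toys → 6.75% + 2.5% city = 9.25% → $3.79
Olive oil (1 L) $23.79: unprepared groceries → 0% + 0% city = 0% → $0.00
Soccer ball $21.29: sporting goods → 5.75% + 0.5% city = 6.25% → $1.33
Laundry detergent $10.09: all other goods → 4.5% + 0.5% city = 5% → $0.50
Sleeping bag $124.48: sporting goods → 5.75% + 0.5% city = 6.25% → $7.78
Coat rack $82.99: furniture → 6% + 0% city = 6% → $4.98
Camping tent (2-person) $63.14: sporting goods → 5.75% + 0.5% city = 6.25% → $3.95
Art supplies kit $16.94: children's toys → 6.75% + 2.5% city = 9.25% → $1.57
Total tax = $1.00 + $3.79 + $1.33 + $0.50 + $7.78 + $4.98 + $3.95 + $1.57 = $24.90

$24.90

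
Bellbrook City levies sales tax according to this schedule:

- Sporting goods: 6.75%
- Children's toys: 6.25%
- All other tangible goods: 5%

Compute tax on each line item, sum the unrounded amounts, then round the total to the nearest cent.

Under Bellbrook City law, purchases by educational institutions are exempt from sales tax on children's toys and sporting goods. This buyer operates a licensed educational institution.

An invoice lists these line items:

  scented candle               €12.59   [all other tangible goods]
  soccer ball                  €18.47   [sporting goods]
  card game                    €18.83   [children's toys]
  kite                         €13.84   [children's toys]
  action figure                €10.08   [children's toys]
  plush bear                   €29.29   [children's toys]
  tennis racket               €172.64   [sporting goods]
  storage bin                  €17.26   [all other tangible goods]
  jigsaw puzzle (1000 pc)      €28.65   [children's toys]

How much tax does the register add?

Scented candle €12.59: all other tangible goods → 5% → €0.6295
Soccer ball €18.47: sporting goods, buyer-exempt → 0% → €0.00
Card game €18.83: children's toys, buyer-exempt → 0% → €0.00
Kite €13.84: children's toys, buyer-exempt → 0% → €0.00
Action figure €10.08: children's toys, buyer-exempt → 0% → €0.00
Plush bear €29.29: children's toys, buyer-exempt → 0% → €0.00
Tennis racket €172.64: sporting goods, buyer-exempt → 0% → €0.00
Storage bin €17.26: all other tangible goods → 5% → €0.863
Jigsaw puzzle (1000 pc) €28.65: children's toys, buyer-exempt → 0% → €0.00
Unrounded tax sum = €1.4925 → €1.49

€1.49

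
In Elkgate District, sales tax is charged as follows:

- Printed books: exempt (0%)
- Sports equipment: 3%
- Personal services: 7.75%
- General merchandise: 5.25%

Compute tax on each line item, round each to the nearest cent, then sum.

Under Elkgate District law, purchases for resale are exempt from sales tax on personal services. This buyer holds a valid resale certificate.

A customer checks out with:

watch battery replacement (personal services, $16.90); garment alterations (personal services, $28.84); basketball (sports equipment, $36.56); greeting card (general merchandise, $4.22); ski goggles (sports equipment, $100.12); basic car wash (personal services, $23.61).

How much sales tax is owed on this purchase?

Watch battery replacement $16.90: personal services, buyer-exempt → 0% → $0.00
Garment alterations $28.84: personal services, buyer-exempt → 0% → $0.00
Basketball $36.56: sports equipment → 3% → $1.10
Greeting card $4.22: general merchandise → 5.25% → $0.22
Ski goggles $100.12: sports equipment → 3% → $3.00
Basic car wash $23.61: personal services, buyer-exempt → 0% → $0.00
Total tax = $1.10 + $0.22 + $3.00 = $4.32

$4.32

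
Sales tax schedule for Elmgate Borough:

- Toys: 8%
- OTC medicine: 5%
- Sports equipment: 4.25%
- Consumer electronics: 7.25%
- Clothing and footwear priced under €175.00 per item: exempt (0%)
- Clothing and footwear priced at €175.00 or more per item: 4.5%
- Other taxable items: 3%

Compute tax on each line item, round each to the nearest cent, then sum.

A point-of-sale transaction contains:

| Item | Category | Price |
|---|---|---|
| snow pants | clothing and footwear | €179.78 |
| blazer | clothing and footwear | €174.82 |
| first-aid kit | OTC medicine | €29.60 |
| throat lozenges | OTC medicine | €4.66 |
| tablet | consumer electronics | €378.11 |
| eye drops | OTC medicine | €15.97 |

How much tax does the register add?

Snow pants €179.78: clothing and footwear, €175.00 or more → 4.5% → €8.09
Blazer €174.82: clothing and footwear, under €175.00 → 0% → €0.00
First-aid kit €29.60: OTC medicine → 5% → €1.48
Throat lozenges €4.66: OTC medicine → 5% → €0.23
Tablet €378.11: consumer electronics → 7.25% → €27.41
Eye drops €15.97: OTC medicine → 5% → €0.80
Total tax = €8.09 + €1.48 + €0.23 + €27.41 + €0.80 = €38.01

€38.01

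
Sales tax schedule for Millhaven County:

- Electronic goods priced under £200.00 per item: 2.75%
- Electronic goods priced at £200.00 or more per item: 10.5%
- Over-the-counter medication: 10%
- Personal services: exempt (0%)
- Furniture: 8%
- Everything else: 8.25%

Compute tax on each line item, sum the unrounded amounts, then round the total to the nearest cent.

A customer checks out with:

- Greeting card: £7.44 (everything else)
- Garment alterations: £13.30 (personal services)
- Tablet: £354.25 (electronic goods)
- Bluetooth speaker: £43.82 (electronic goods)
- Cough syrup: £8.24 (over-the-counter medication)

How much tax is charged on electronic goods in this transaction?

Tablet £354.25: electronic goods, £200.00 or more → 10.5% → £37.19625
Bluetooth speaker £43.82: electronic goods, under £200.00 → 2.75% → £1.20505
Tax on electronic goods: unrounded sum = £38.4013 → £38.40

£38.40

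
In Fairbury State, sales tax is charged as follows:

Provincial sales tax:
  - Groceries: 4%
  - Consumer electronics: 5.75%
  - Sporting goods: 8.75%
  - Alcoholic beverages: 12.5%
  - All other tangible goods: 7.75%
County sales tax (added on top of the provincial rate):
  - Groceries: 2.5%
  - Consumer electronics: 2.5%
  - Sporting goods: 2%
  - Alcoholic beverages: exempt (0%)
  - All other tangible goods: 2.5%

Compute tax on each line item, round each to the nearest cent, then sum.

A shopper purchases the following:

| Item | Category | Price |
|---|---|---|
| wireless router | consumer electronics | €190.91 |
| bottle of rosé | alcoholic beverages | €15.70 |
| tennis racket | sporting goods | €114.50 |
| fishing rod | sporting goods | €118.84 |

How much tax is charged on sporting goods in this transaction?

Tennis racket €114.50: sporting goods → 8.75% + 2% county = 10.75% → €12.31
Fishing rod €118.84: sporting goods → 8.75% + 2% county = 10.75% → €12.78
Tax on sporting goods = €12.31 + €12.78 = €25.09

€25.09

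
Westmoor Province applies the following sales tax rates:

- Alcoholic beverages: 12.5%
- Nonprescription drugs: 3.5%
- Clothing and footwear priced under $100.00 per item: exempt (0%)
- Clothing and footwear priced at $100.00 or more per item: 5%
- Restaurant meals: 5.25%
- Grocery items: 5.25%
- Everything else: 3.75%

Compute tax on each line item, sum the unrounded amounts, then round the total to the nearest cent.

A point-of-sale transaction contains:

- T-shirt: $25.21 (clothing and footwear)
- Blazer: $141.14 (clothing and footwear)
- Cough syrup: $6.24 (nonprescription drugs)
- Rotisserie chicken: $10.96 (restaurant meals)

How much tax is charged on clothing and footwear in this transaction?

$7.06

T-shirt $25.21: clothing and footwear, under $100.00 → 0% → $0.00
Blazer $141.14: clothing and footwear, $100.00 or more → 5% → $7.057
Tax on clothing and footwear: unrounded sum = $7.057 → $7.06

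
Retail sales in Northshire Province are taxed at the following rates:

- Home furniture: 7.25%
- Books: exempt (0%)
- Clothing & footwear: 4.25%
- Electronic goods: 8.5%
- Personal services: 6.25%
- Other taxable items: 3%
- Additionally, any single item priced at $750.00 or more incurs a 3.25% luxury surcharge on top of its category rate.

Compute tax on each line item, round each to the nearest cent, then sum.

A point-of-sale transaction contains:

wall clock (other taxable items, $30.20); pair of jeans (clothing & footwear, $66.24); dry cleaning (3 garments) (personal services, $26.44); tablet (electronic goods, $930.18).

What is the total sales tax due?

Wall clock $30.20: other taxable items → 3% → $0.91
Pair of jeans $66.24: clothing & footwear → 4.25% → $2.82
Dry cleaning (3 garments) $26.44: personal services → 6.25% → $1.65
Tablet $930.18: electronic goods → 8.5% + 3.25% surcharge = 11.75% → $109.30
Total tax = $0.91 + $2.82 + $1.65 + $109.30 = $114.68

$114.68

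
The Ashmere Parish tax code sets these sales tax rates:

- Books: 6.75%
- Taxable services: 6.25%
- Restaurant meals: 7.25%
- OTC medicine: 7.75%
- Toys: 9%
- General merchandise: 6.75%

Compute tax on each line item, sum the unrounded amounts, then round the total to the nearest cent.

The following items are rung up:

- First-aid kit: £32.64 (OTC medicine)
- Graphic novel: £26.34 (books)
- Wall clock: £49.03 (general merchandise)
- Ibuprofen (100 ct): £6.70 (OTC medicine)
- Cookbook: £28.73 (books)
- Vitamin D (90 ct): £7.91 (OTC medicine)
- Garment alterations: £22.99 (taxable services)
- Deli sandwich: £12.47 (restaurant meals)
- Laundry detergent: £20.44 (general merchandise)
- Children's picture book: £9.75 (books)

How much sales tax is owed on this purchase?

£15.07

First-aid kit £32.64: OTC medicine → 7.75% → £2.5296
Graphic novel £26.34: books → 6.75% → £1.77795
Wall clock £49.03: general merchandise → 6.75% → £3.309525
Ibuprofen (100 ct) £6.70: OTC medicine → 7.75% → £0.51925
Cookbook £28.73: books → 6.75% → £1.939275
Vitamin D (90 ct) £7.91: OTC medicine → 7.75% → £0.613025
Garment alterations £22.99: taxable services → 6.25% → £1.436875
Deli sandwich £12.47: restaurant meals → 7.25% → £0.904075
Laundry detergent £20.44: general merchandise → 6.75% → £1.3797
Children's picture book £9.75: books → 6.75% → £0.658125
Unrounded tax sum = £15.0674 → £15.07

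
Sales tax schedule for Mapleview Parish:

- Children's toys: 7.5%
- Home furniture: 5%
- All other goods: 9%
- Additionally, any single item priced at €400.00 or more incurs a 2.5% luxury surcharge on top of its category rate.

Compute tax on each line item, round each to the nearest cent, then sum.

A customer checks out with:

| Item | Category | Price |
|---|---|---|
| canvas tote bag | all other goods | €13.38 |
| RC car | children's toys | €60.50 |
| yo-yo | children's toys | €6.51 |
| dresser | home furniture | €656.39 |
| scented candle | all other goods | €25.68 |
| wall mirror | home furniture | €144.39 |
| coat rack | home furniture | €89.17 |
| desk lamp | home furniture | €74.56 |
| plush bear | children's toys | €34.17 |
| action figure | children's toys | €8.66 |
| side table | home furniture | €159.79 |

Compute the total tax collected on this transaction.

Canvas tote bag €13.38: all other goods → 9% → €1.20
RC car €60.50: children's toys → 7.5% → €4.54
Yo-yo €6.51: children's toys → 7.5% → €0.49
Dresser €656.39: home furniture → 5% + 2.5% surcharge = 7.5% → €49.23
Scented candle €25.68: all other goods → 9% → €2.31
Wall mirror €144.39: home furniture → 5% → €7.22
Coat rack €89.17: home furniture → 5% → €4.46
Desk lamp €74.56: home furniture → 5% → €3.73
Plush bear €34.17: children's toys → 7.5% → €2.56
Action figure €8.66: children's toys → 7.5% → €0.65
Side table €159.79: home furniture → 5% → €7.99
Total tax = €1.20 + €4.54 + €0.49 + €49.23 + €2.31 + €7.22 + €4.46 + €3.73 + €2.56 + €0.65 + €7.99 = €84.38

€84.38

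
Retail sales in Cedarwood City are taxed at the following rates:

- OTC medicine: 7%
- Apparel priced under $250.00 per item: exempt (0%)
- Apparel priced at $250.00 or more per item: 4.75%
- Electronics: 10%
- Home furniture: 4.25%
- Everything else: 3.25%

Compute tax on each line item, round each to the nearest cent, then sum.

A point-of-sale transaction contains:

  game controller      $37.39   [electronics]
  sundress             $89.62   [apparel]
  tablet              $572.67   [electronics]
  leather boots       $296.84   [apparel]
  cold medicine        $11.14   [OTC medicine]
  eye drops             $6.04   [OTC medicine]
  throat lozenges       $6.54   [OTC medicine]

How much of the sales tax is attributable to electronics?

$61.01

Game controller $37.39: electronics → 10% → $3.74
Tablet $572.67: electronics → 10% → $57.27
Tax on electronics = $3.74 + $57.27 = $61.01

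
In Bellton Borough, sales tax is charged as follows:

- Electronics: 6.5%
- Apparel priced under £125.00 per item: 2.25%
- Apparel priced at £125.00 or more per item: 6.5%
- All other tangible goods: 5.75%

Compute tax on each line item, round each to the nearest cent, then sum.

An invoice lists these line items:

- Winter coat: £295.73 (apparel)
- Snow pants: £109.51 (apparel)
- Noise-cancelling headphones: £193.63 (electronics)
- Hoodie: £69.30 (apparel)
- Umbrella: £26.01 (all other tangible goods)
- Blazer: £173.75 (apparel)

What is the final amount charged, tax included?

Winter coat £295.73: apparel, £125.00 or more → 6.5% → £19.22
Snow pants £109.51: apparel, under £125.00 → 2.25% → £2.46
Noise-cancelling headphones £193.63: electronics → 6.5% → £12.59
Hoodie £69.30: apparel, under £125.00 → 2.25% → £1.56
Umbrella £26.01: all other tangible goods → 5.75% → £1.50
Blazer £173.75: apparel, £125.00 or more → 6.5% → £11.29
Subtotal = £867.93; tax = £48.62; total due = £916.55

£916.55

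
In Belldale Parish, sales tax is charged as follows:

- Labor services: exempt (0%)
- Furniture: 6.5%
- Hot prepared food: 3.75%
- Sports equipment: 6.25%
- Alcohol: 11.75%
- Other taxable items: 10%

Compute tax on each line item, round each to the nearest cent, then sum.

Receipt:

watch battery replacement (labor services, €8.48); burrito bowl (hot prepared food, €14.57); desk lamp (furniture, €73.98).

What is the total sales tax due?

€5.36

Watch battery replacement €8.48: labor services → 0% → €0.00
Burrito bowl €14.57: hot prepared food → 3.75% → €0.55
Desk lamp €73.98: furniture → 6.5% → €4.81
Total tax = €0.55 + €4.81 = €5.36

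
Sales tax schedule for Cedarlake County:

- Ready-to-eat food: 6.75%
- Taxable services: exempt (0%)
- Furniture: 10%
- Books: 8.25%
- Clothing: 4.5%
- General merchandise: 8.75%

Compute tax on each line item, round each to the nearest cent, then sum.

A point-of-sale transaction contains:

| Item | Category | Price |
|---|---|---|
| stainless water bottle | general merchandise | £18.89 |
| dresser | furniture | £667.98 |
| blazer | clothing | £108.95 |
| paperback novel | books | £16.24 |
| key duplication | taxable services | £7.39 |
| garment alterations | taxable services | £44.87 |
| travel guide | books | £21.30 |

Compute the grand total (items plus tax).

Stainless water bottle £18.89: general merchandise → 8.75% → £1.65
Dresser £667.98: furniture → 10% → £66.80
Blazer £108.95: clothing → 4.5% → £4.90
Paperback novel £16.24: books → 8.25% → £1.34
Key duplication £7.39: taxable services → 0% → £0.00
Garment alterations £44.87: taxable services → 0% → £0.00
Travel guide £21.30: books → 8.25% → £1.76
Subtotal = £885.62; tax = £76.45; total due = £962.07

£962.07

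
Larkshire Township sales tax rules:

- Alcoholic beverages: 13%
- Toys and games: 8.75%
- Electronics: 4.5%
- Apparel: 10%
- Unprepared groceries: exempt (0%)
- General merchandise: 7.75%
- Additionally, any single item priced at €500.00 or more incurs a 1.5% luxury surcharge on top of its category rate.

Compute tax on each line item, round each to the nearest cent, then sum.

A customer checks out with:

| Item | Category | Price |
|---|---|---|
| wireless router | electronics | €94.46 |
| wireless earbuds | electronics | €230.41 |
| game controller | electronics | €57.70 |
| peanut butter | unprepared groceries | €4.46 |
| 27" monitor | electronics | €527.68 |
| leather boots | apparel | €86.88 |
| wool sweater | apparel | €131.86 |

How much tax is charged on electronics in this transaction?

€48.88

Wireless router €94.46: electronics → 4.5% → €4.25
Wireless earbuds €230.41: electronics → 4.5% → €10.37
Game controller €57.70: electronics → 4.5% → €2.60
27" monitor €527.68: electronics → 4.5% + 1.5% surcharge = 6% → €31.66
Tax on electronics = €4.25 + €10.37 + €2.60 + €31.66 = €48.88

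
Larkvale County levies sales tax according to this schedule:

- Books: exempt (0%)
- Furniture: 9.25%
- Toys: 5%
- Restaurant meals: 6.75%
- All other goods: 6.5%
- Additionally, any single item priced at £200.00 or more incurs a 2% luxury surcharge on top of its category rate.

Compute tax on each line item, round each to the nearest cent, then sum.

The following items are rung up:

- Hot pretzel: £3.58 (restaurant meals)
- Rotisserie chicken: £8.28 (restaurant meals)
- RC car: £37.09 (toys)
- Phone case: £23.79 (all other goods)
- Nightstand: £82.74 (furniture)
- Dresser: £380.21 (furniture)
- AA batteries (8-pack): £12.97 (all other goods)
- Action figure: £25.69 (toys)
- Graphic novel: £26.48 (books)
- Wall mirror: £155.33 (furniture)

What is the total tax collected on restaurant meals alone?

Hot pretzel £3.58: restaurant meals → 6.75% → £0.24
Rotisserie chicken £8.28: restaurant meals → 6.75% → £0.56
Tax on restaurant meals = £0.24 + £0.56 = £0.80

£0.80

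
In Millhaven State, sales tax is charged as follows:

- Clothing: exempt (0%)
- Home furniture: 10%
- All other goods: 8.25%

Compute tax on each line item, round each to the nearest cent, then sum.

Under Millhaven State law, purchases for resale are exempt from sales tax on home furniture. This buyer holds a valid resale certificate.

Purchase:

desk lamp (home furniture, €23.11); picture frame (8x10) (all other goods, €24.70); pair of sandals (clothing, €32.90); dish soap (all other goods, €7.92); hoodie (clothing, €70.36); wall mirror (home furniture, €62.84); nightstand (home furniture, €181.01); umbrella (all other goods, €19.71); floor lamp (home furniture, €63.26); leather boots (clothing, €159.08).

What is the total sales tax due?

Desk lamp €23.11: home furniture, buyer-exempt → 0% → €0.00
Picture frame (8x10) €24.70: all other goods → 8.25% → €2.04
Pair of sandals €32.90: clothing → 0% → €0.00
Dish soap €7.92: all other goods → 8.25% → €0.65
Hoodie €70.36: clothing → 0% → €0.00
Wall mirror €62.84: home furniture, buyer-exempt → 0% → €0.00
Nightstand €181.01: home furniture, buyer-exempt → 0% → €0.00
Umbrella €19.71: all other goods → 8.25% → €1.63
Floor lamp €63.26: home furniture, buyer-exempt → 0% → €0.00
Leather boots €159.08: clothing → 0% → €0.00
Total tax = €2.04 + €0.65 + €1.63 = €4.32

€4.32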